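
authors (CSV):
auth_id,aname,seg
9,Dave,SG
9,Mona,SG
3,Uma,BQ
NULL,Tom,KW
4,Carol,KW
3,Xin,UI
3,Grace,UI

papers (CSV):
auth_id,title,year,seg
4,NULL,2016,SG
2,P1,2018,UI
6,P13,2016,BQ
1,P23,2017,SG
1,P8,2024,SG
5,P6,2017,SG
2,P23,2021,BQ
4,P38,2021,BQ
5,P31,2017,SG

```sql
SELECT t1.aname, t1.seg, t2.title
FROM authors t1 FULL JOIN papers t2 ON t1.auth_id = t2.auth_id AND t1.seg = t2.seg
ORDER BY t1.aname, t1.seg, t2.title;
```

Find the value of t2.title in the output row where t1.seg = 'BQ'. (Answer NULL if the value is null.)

NULL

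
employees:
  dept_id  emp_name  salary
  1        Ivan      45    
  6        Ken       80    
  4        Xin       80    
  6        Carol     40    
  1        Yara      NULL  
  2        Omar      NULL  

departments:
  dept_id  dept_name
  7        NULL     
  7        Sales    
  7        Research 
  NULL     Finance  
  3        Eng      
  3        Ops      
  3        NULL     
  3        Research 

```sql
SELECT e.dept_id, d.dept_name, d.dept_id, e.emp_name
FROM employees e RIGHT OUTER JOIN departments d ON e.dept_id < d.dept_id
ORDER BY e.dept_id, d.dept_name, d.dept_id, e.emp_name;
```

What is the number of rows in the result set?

31

RIGHT JOIN keeps every row from `departments`; unmatched rows get NULL for `employees`'s columns.
Matching on e.dept_id < d.dept_id. A NULL in a compared column never satisfies the condition.
Matched pairs: 30; unmatched d rows kept: 1.
Total: 30 matched + 1 padded = 31 rows.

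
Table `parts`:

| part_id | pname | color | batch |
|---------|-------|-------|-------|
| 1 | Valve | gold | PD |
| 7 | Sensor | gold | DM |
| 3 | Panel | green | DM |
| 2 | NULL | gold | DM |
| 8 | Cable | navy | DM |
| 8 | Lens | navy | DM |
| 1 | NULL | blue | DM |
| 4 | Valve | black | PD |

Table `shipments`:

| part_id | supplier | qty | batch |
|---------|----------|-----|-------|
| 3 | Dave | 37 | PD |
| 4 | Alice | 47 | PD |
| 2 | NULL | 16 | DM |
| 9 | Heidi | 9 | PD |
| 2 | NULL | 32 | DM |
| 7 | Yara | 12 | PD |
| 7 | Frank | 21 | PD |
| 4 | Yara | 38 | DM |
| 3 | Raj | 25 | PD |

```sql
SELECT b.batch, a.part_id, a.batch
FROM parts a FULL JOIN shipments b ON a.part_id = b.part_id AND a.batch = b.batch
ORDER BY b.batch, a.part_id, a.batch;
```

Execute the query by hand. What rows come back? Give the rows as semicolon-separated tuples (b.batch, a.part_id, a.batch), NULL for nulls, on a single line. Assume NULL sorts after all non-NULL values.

(DM, 2, DM); (DM, 2, DM); (DM, NULL, NULL); (PD, 4, PD); (PD, NULL, NULL); (PD, NULL, NULL); (PD, NULL, NULL); (PD, NULL, NULL); (PD, NULL, NULL); (NULL, 1, DM); (NULL, 1, PD); (NULL, 3, DM); (NULL, 7, DM); (NULL, 8, DM); (NULL, 8, DM)

FULL OUTER JOIN keeps every row from both sides; unmatched rows get NULL for the other side's columns.
Matching on a.part_id = b.part_id AND a.batch = b.batch.
- a (part_id=1, batch=PD) has no partner → padded with NULL.
- a (part_id=7, batch=DM) has no partner → padded with NULL.
- a (part_id=3, batch=DM) has no partner → padded with NULL.
- a (part_id=2, batch=DM) pairs with 2 row(s) of b.
- a (part_id=8, batch=DM) has no partner → padded with NULL.
- a (part_id=8, batch=DM) has no partner → padded with NULL.
- a (part_id=1, batch=DM) has no partner → padded with NULL.
- a (part_id=4, batch=PD) pairs with 1 row(s) of b.
- plus 6 unmatched b row(s), each kept with NULL a columns.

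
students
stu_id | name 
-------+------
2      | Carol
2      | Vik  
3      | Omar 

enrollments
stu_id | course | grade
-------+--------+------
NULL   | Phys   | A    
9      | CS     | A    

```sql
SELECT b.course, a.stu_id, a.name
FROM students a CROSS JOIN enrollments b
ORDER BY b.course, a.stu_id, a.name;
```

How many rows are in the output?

CROSS JOIN pairs every row of `students` with every row of `enrollments`: 3 × 2 = 6 rows.

6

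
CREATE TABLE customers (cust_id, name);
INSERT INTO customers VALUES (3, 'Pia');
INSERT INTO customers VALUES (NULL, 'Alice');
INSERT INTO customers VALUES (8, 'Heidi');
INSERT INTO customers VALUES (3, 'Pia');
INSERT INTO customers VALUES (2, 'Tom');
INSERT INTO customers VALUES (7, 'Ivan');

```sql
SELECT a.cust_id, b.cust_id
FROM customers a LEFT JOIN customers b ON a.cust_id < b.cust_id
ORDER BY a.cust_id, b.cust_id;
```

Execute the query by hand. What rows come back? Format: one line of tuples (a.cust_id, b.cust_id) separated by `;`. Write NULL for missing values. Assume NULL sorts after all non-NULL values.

(2, 3); (2, 3); (2, 7); (2, 8); (3, 7); (3, 7); (3, 8); (3, 8); (7, 8); (8, NULL); (NULL, NULL)

LEFT JOIN keeps every row from `customers a`; unmatched rows get NULL for `customers b`'s columns.
Matching on a.cust_id < b.cust_id. A NULL in a compared column never satisfies the condition.
Matched pairs: 9; unmatched a rows kept: 2.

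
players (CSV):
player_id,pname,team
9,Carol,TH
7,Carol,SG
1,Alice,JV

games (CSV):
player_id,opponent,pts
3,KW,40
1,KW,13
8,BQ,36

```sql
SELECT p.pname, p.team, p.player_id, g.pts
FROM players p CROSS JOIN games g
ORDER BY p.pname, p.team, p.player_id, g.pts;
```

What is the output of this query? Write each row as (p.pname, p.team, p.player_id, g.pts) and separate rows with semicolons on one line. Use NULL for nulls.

(Alice, JV, 1, 13); (Alice, JV, 1, 36); (Alice, JV, 1, 40); (Carol, SG, 7, 13); (Carol, SG, 7, 36); (Carol, SG, 7, 40); (Carol, TH, 9, 13); (Carol, TH, 9, 36); (Carol, TH, 9, 40)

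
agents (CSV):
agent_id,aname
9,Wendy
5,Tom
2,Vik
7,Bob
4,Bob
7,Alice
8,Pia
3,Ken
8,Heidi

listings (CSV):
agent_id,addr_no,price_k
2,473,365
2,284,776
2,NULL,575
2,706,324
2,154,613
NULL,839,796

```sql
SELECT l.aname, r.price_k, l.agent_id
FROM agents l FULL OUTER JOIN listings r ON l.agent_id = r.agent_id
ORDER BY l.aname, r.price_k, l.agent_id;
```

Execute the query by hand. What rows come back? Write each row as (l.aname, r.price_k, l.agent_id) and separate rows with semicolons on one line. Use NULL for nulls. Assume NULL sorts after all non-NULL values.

FULL OUTER JOIN keeps every row from both sides; unmatched rows get NULL for the other side's columns.
Matching on l.agent_id = r.agent_id. A NULL in a compared column never satisfies the condition.
- l[0] agent_id=9 → no match; kept with NULLs on the r side.
- l[1] agent_id=5 → no match; kept with NULLs on the r side.
- l[2] agent_id=2 → 5 match(es) in r → 5 row(s).
- l[3] agent_id=7 → no match; kept with NULLs on the r side.
- l[4] agent_id=4 → no match; kept with NULLs on the r side.
- l[5] agent_id=7 → no match; kept with NULLs on the r side.
- l[6] agent_id=8 → no match; kept with NULLs on the r side.
- l[7] agent_id=3 → no match; kept with NULLs on the r side.
- l[8] agent_id=8 → no match; kept with NULLs on the r side.
- plus 1 unmatched r row(s), each kept with NULL l columns.

(Alice, NULL, 7); (Bob, NULL, 4); (Bob, NULL, 7); (Heidi, NULL, 8); (Ken, NULL, 3); (Pia, NULL, 8); (Tom, NULL, 5); (Vik, 324, 2); (Vik, 365, 2); (Vik, 575, 2); (Vik, 613, 2); (Vik, 776, 2); (Wendy, NULL, 9); (NULL, 796, NULL)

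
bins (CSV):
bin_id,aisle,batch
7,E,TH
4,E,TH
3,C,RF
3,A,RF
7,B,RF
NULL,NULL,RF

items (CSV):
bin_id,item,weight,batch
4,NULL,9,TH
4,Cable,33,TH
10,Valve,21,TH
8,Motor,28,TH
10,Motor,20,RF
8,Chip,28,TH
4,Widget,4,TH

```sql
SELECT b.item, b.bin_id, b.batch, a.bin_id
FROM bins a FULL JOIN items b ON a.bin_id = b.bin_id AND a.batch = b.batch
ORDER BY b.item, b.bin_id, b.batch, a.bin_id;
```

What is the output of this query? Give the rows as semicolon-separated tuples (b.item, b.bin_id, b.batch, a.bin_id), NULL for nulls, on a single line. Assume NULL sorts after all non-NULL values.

(Cable, 4, TH, 4); (Chip, 8, TH, NULL); (Motor, 8, TH, NULL); (Motor, 10, RF, NULL); (Valve, 10, TH, NULL); (Widget, 4, TH, 4); (NULL, 4, TH, 4); (NULL, NULL, NULL, 3); (NULL, NULL, NULL, 3); (NULL, NULL, NULL, 7); (NULL, NULL, NULL, 7); (NULL, NULL, NULL, NULL)

FULL OUTER JOIN keeps every row from both sides; unmatched rows get NULL for the other side's columns.
Matching on a.bin_id = b.bin_id AND a.batch = b.batch. A NULL in a compared column never satisfies the condition.
Matched pairs: 3; unmatched a rows kept: 5; unmatched b rows kept: 4.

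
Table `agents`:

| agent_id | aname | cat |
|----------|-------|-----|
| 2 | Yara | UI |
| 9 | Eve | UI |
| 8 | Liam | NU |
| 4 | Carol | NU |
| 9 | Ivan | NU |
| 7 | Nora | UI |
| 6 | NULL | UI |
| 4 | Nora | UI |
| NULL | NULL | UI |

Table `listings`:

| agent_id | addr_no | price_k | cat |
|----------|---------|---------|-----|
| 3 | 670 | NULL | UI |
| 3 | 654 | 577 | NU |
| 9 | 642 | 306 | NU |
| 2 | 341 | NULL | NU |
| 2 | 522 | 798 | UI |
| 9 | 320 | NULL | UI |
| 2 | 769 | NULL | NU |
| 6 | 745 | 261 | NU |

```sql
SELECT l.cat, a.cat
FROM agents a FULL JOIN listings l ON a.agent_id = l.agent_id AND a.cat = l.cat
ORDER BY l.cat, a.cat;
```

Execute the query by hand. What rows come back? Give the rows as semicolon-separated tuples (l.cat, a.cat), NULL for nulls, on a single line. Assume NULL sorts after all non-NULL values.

FULL OUTER JOIN keeps every row from both sides; unmatched rows get NULL for the other side's columns.
Matching on a.agent_id = l.agent_id AND a.cat = l.cat. A NULL in a compared column never satisfies the condition.
Matched pairs: 3; unmatched a rows kept: 6; unmatched l rows kept: 5.

(NU, NU); (NU, NULL); (NU, NULL); (NU, NULL); (NU, NULL); (UI, UI); (UI, UI); (UI, NULL); (NULL, NU); (NULL, NU); (NULL, UI); (NULL, UI); (NULL, UI); (NULL, UI)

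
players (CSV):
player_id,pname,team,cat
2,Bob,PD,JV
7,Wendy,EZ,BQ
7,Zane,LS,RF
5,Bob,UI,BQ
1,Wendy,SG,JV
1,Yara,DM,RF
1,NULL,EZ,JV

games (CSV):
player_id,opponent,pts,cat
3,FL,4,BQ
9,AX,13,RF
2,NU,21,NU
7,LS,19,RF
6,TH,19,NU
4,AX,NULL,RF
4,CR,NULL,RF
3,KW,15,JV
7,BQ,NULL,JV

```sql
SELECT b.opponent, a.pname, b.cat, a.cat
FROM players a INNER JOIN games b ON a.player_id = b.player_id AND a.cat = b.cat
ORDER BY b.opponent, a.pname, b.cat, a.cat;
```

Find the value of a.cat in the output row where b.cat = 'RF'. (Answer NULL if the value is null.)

INNER JOIN keeps only pairs where the ON condition holds.
Matching on a.player_id = b.player_id AND a.cat = b.cat.
- player_id=2, cat=JV: no matching b row, dropped.
- player_id=7, cat=BQ: no matching b row, dropped.
- player_id=7, cat=RF: 1 matching b row(s), so 1 row(s) emitted.
- player_id=5, cat=BQ: no matching b row, dropped.
- player_id=1, cat=JV: no matching b row, dropped.
- player_id=1, cat=RF: no matching b row, dropped.
- player_id=1, cat=JV: no matching b row, dropped.

RF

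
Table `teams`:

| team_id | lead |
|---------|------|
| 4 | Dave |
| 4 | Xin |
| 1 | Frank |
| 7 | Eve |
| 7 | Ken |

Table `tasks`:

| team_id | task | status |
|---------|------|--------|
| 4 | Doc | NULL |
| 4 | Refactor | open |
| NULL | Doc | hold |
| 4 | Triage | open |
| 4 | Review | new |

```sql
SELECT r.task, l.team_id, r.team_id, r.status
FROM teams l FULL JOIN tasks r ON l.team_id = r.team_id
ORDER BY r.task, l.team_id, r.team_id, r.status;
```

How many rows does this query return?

12

FULL OUTER JOIN keeps every row from both sides; unmatched rows get NULL for the other side's columns.
Matching on l.team_id = r.team_id. A NULL in a compared column never satisfies the condition.
- l row (team_id=4): matches 4 r row(s) → 4 output row(s).
- l row (team_id=4): matches 4 r row(s) → 4 output row(s).
- l row (team_id=1): no match → kept, r columns NULL.
- l row (team_id=7): no match → kept, r columns NULL.
- l row (team_id=7): no match → kept, r columns NULL.
- 1 row(s) from r found no l partner → padded with NULL.
Total: 8 matched + 4 padded = 12 rows.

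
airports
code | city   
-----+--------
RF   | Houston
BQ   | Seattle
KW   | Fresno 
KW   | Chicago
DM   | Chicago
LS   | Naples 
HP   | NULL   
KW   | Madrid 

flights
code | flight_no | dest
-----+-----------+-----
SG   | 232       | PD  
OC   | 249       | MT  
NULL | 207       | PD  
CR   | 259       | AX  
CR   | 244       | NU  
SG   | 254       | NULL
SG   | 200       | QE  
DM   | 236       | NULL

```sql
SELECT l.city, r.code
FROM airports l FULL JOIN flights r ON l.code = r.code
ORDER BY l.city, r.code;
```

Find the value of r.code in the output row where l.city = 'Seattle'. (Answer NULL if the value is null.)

FULL OUTER JOIN keeps every row from both sides; unmatched rows get NULL for the other side's columns.
Matching on l.code = r.code. A NULL in a compared column never satisfies the condition.
- l row (code=RF): no match → kept, r columns NULL.
- l row (code=BQ): no match → kept, r columns NULL.
- l row (code=KW): no match → kept, r columns NULL.
- l row (code=KW): no match → kept, r columns NULL.
- l row (code=DM): matches 1 r row(s) → 1 output row(s).
- l row (code=LS): no match → kept, r columns NULL.
- l row (code=HP): no match → kept, r columns NULL.
- l row (code=KW): no match → kept, r columns NULL.
- 7 row(s) from r found no l partner → padded with NULL.

NULL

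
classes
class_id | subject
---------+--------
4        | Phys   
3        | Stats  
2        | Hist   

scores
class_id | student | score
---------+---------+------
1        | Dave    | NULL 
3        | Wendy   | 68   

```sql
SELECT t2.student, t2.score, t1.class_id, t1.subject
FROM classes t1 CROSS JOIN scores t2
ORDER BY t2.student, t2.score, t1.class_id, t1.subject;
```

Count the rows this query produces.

CROSS JOIN pairs every row of `classes` with every row of `scores`: 3 × 2 = 6 rows.

6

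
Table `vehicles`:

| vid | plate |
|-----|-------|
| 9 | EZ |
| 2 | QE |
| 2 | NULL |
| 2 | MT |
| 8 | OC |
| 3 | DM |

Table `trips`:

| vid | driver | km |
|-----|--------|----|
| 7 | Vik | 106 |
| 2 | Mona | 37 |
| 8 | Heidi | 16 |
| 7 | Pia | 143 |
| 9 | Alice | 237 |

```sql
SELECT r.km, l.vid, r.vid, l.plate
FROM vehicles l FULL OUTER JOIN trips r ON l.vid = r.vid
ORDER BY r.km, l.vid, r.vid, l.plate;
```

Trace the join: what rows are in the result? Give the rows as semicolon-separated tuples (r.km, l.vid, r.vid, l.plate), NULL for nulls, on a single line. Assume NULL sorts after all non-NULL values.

(16, 8, 8, OC); (37, 2, 2, MT); (37, 2, 2, QE); (37, 2, 2, NULL); (106, NULL, 7, NULL); (143, NULL, 7, NULL); (237, 9, 9, EZ); (NULL, 3, NULL, DM)

FULL OUTER JOIN keeps every row from both sides; unmatched rows get NULL for the other side's columns.
Matching on l.vid = r.vid.
- l[0] vid=9 → 1 match(es) in r → 1 row(s).
- l[1] vid=2 → 1 match(es) in r → 1 row(s).
- l[2] vid=2 → 1 match(es) in r → 1 row(s).
- l[3] vid=2 → 1 match(es) in r → 1 row(s).
- l[4] vid=8 → 1 match(es) in r → 1 row(s).
- l[5] vid=3 → no match; kept with NULLs on the r side.
- 2 row(s) from r found no l partner → padded with NULL.
After projecting and ordering:
r.km | l.vid | r.vid | l.plate
16 | 8 | 8 | OC
37 | 2 | 2 | MT
37 | 2 | 2 | QE
37 | 2 | 2 | NULL
106 | NULL | 7 | NULL
143 | NULL | 7 | NULL
237 | 9 | 9 | EZ
NULL | 3 | NULL | DM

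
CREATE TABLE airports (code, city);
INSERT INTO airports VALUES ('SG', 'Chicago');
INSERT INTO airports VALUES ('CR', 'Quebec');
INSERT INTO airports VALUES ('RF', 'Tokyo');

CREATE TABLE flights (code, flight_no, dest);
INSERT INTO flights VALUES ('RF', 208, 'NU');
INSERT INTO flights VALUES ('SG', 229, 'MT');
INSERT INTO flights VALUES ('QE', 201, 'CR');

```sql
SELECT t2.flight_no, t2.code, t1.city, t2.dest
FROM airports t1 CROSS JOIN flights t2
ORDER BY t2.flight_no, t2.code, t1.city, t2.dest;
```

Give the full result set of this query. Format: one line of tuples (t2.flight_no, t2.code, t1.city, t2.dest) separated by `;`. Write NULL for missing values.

(201, QE, Chicago, CR); (201, QE, Quebec, CR); (201, QE, Tokyo, CR); (208, RF, Chicago, NU); (208, RF, Quebec, NU); (208, RF, Tokyo, NU); (229, SG, Chicago, MT); (229, SG, Quebec, MT); (229, SG, Tokyo, MT)

CROSS JOIN pairs every row of `airports` with every row of `flights`: 3 × 3 = 9 rows.
After projecting and ordering:
t2.flight_no | t2.code | t1.city | t2.dest
201 | QE | Chicago | CR
201 | QE | Quebec | CR
201 | QE | Tokyo | CR
208 | RF | Chicago | NU
208 | RF | Quebec | NU
208 | RF | Tokyo | NU
229 | SG | Chicago | MT
229 | SG | Quebec | MT
229 | SG | Tokyo | MT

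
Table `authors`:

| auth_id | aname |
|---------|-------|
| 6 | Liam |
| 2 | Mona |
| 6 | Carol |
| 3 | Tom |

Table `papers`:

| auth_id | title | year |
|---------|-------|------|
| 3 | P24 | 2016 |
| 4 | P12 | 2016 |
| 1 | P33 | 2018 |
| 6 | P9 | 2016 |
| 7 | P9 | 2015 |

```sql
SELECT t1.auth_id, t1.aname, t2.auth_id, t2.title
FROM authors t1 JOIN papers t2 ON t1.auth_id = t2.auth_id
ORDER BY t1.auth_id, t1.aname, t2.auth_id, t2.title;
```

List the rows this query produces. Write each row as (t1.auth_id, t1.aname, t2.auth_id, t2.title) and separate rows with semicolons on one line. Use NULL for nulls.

INNER JOIN keeps only pairs where the ON condition holds.
Matching on t1.auth_id = t2.auth_id.
- auth_id=6: 1 matching t2 row(s), so 1 row(s) emitted.
- auth_id=2: no matching t2 row, dropped.
- auth_id=6: 1 matching t2 row(s), so 1 row(s) emitted.
- auth_id=3: 1 matching t2 row(s), so 1 row(s) emitted.
After projecting and ordering:
t1.auth_id | t1.aname | t2.auth_id | t2.title
3 | Tom | 3 | P24
6 | Carol | 6 | P9
6 | Liam | 6 | P9

(3, Tom, 3, P24); (6, Carol, 6, P9); (6, Liam, 6, P9)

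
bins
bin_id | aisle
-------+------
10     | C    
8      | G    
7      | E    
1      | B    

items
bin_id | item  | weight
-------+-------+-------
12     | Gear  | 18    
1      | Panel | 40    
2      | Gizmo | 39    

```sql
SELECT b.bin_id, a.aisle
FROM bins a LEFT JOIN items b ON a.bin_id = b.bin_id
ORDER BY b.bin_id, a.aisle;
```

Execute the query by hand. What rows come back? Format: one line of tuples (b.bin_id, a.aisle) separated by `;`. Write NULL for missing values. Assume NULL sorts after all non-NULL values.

(1, B); (NULL, C); (NULL, E); (NULL, G)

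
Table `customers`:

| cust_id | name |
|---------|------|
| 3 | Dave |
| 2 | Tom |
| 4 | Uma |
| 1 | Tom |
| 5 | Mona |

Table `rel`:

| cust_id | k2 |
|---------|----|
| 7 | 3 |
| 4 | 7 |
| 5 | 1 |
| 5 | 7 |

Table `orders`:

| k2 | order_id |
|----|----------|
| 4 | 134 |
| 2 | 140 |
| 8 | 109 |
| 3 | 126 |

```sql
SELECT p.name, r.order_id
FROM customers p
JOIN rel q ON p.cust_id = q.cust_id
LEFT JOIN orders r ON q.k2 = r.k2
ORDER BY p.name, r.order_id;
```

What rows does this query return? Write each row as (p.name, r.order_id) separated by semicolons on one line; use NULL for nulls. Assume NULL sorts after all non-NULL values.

Evaluate left to right. First `customers p INNER JOIN rel q` on cust_id: 3 row(s).
Then LEFT JOIN `orders r` on k2: each of those 3 rows is kept; rows whose q.k2 has no match in r get NULL for r's columns.

(Mona, NULL); (Mona, NULL); (Uma, NULL)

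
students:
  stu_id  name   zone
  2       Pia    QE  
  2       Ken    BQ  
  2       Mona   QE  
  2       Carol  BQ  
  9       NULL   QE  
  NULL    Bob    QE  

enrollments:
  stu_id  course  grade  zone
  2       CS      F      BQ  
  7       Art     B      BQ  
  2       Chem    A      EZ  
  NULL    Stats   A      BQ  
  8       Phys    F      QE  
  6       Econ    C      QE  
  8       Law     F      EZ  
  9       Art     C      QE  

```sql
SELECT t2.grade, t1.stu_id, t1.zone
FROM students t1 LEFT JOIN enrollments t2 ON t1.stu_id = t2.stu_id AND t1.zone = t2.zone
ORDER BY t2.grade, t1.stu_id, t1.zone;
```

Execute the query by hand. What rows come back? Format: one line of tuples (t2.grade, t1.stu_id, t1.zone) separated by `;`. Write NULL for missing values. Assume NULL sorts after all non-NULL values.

LEFT JOIN keeps every row from `students`; unmatched rows get NULL for `enrollments`'s columns.
Matching on t1.stu_id = t2.stu_id AND t1.zone = t2.zone. A NULL in a compared column never satisfies the condition.
Matched pairs: 3; unmatched t1 rows kept: 3.

(C, 9, QE); (F, 2, BQ); (F, 2, BQ); (NULL, 2, QE); (NULL, 2, QE); (NULL, NULL, QE)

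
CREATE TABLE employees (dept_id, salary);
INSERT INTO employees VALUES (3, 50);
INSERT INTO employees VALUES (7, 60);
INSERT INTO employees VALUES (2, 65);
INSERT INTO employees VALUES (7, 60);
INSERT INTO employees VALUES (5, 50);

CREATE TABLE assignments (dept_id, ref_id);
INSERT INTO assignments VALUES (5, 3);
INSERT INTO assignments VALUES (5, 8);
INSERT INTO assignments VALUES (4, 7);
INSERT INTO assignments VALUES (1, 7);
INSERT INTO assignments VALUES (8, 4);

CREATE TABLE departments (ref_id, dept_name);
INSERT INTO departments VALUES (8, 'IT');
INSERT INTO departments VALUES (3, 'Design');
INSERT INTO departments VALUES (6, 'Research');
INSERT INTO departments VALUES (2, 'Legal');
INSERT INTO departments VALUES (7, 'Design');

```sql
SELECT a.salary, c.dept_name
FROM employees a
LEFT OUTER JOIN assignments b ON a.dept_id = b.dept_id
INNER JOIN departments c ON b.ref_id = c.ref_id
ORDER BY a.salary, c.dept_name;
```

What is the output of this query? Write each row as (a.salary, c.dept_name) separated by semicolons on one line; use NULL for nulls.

(50, Design); (50, IT)

Step 1 — a LEFT JOIN b on dept_id → 6 row(s).
Then INNER JOIN `departments c` on ref_id: keep only rows whose b.ref_id appears in c.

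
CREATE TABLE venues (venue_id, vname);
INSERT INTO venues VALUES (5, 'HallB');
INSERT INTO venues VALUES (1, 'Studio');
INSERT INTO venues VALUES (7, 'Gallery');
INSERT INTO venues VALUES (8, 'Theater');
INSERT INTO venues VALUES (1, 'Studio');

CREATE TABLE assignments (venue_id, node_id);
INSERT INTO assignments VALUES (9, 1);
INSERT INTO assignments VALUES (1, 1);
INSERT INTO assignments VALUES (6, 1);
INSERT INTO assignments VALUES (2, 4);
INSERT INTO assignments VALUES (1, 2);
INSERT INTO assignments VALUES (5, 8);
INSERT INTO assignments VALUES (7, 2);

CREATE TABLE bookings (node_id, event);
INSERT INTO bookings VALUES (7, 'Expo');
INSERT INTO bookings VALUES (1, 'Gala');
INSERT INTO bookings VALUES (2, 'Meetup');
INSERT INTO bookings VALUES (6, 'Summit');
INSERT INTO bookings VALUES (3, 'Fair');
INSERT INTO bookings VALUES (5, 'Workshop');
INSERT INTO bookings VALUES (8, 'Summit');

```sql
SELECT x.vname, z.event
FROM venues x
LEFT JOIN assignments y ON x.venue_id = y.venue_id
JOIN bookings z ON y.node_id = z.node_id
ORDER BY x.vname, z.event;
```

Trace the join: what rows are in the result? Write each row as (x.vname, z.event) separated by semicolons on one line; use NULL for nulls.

(Gallery, Meetup); (HallB, Summit); (Studio, Gala); (Studio, Gala); (Studio, Meetup); (Studio, Meetup)

Evaluate left to right. First `venues x LEFT JOIN assignments y` on venue_id: 7 row(s).
Then INNER JOIN `bookings z` on node_id: keep only rows whose y.node_id appears in z.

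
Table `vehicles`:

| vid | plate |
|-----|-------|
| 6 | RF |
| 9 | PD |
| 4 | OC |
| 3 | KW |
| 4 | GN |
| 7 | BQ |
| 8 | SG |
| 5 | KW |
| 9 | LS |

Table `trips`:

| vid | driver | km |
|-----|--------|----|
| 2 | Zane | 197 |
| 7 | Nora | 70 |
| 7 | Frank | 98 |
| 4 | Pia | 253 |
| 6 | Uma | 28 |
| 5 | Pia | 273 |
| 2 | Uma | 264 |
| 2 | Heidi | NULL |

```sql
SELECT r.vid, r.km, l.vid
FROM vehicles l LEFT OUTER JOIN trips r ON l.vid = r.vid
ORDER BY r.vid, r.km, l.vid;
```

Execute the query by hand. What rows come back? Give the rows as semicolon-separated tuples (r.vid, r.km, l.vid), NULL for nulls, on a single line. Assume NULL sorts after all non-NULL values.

(4, 253, 4); (4, 253, 4); (5, 273, 5); (6, 28, 6); (7, 70, 7); (7, 98, 7); (NULL, NULL, 3); (NULL, NULL, 8); (NULL, NULL, 9); (NULL, NULL, 9)

LEFT JOIN keeps every row from `vehicles`; unmatched rows get NULL for `trips`'s columns.
Matching on l.vid = r.vid.
- l[0] vid=6 → 1 match(es) in r → 1 row(s).
- l[1] vid=9 → no match; kept with NULLs on the r side.
- l[2] vid=4 → 1 match(es) in r → 1 row(s).
- l[3] vid=3 → no match; kept with NULLs on the r side.
- l[4] vid=4 → 1 match(es) in r → 1 row(s).
- l[5] vid=7 → 2 match(es) in r → 2 row(s).
- l[6] vid=8 → no match; kept with NULLs on the r side.
- l[7] vid=5 → 1 match(es) in r → 1 row(s).
- l[8] vid=9 → no match; kept with NULLs on the r side.
After projecting and ordering:
r.vid | r.km | l.vid
4 | 253 | 4
4 | 253 | 4
5 | 273 | 5
6 | 28 | 6
7 | 70 | 7
7 | 98 | 7
NULL | NULL | 3
NULL | NULL | 8
NULL | NULL | 9
NULL | NULL | 9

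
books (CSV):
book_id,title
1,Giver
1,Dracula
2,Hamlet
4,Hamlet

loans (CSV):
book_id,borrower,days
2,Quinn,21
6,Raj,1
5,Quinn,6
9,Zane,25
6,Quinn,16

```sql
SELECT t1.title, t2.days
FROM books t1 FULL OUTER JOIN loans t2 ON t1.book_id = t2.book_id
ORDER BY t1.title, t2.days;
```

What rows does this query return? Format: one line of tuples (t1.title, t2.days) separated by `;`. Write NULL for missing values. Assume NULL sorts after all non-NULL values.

(Dracula, NULL); (Giver, NULL); (Hamlet, 21); (Hamlet, NULL); (NULL, 1); (NULL, 6); (NULL, 16); (NULL, 25)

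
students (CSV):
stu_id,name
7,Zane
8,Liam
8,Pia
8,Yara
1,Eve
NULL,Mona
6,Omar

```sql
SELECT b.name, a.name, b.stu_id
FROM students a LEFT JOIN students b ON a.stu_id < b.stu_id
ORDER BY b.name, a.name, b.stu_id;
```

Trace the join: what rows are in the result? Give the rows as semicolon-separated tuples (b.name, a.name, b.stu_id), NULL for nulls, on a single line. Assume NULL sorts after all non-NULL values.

LEFT JOIN keeps every row from `students a`; unmatched rows get NULL for `students b`'s columns.
Matching on a.stu_id < b.stu_id. A NULL in a compared column never satisfies the condition.
- a row (stu_id=7): matches 3 b row(s) → 3 output row(s).
- a row (stu_id=8): no match → kept, b columns NULL.
- a row (stu_id=8): no match → kept, b columns NULL.
- a row (stu_id=8): no match → kept, b columns NULL.
- a row (stu_id=1): matches 5 b row(s) → 5 output row(s).
- a row (stu_id=NULL): no match → kept, b columns NULL.
- a row (stu_id=6): matches 4 b row(s) → 4 output row(s).

(Liam, Eve, 8); (Liam, Omar, 8); (Liam, Zane, 8); (Omar, Eve, 6); (Pia, Eve, 8); (Pia, Omar, 8); (Pia, Zane, 8); (Yara, Eve, 8); (Yara, Omar, 8); (Yara, Zane, 8); (Zane, Eve, 7); (Zane, Omar, 7); (NULL, Liam, NULL); (NULL, Mona, NULL); (NULL, Pia, NULL); (NULL, Yara, NULL)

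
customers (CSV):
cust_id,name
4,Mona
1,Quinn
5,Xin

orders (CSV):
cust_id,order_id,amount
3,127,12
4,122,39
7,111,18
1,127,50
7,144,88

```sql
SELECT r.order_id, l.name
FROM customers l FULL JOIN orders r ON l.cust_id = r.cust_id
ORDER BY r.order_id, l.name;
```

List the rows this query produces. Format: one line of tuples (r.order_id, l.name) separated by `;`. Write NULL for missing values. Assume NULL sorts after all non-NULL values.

(111, NULL); (122, Mona); (127, Quinn); (127, NULL); (144, NULL); (NULL, Xin)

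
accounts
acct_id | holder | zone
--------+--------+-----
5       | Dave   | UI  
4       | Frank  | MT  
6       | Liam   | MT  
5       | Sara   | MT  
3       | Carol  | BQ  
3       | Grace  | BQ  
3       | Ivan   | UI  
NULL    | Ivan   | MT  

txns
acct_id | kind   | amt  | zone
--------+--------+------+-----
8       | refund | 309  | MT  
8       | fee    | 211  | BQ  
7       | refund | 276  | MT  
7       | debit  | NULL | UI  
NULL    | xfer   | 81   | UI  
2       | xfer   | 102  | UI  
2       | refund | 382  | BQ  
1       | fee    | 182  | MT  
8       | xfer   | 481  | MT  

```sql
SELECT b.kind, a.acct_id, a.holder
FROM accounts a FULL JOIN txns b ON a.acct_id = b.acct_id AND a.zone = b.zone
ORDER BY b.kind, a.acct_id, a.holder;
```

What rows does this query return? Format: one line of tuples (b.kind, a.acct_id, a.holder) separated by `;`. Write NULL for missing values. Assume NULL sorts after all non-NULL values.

FULL OUTER JOIN keeps every row from both sides; unmatched rows get NULL for the other side's columns.
Matching on a.acct_id = b.acct_id AND a.zone = b.zone. A NULL in a compared column never satisfies the condition.
- acct_id=5, zone=UI: no b row matches, row kept with b columns NULL.
- acct_id=4, zone=MT: no b row matches, row kept with b columns NULL.
- acct_id=6, zone=MT: no b row matches, row kept with b columns NULL.
- acct_id=5, zone=MT: no b row matches, row kept with b columns NULL.
- acct_id=3, zone=BQ: no b row matches, row kept with b columns NULL.
- acct_id=3, zone=BQ: no b row matches, row kept with b columns NULL.
- acct_id=3, zone=UI: no b row matches, row kept with b columns NULL.
- acct_id=NULL, zone=MT: no b row matches, row kept with b columns NULL.
- 9 row(s) from b found no a partner → padded with NULL.

(debit, NULL, NULL); (fee, NULL, NULL); (fee, NULL, NULL); (refund, NULL, NULL); (refund, NULL, NULL); (refund, NULL, NULL); (xfer, NULL, NULL); (xfer, NULL, NULL); (xfer, NULL, NULL); (NULL, 3, Carol); (NULL, 3, Grace); (NULL, 3, Ivan); (NULL, 4, Frank); (NULL, 5, Dave); (NULL, 5, Sara); (NULL, 6, Liam); (NULL, NULL, Ivan)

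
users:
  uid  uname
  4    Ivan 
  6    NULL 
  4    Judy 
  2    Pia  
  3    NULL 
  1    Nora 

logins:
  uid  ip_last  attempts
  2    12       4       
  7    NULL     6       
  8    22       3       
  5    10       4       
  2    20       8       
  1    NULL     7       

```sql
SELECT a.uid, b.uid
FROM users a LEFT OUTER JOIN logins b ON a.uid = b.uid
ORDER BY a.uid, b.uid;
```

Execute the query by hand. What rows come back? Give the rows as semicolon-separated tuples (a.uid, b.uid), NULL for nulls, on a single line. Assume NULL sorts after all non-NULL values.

LEFT JOIN keeps every row from `users`; unmatched rows get NULL for `logins`'s columns.
Matching on a.uid = b.uid.
Matched pairs: 3; unmatched a rows kept: 4.

(1, 1); (2, 2); (2, 2); (3, NULL); (4, NULL); (4, NULL); (6, NULL)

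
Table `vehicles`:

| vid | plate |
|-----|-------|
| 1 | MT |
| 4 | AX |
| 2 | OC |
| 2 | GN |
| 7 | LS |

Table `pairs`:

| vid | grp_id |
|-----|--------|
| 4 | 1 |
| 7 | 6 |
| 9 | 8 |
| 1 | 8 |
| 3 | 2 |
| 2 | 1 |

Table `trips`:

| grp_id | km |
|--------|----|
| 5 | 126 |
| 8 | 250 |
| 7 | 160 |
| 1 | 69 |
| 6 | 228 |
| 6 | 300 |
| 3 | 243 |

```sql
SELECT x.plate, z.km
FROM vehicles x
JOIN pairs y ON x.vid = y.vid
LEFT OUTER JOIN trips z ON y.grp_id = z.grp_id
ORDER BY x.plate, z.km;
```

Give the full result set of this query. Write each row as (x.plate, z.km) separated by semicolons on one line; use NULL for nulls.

(AX, 69); (GN, 69); (LS, 228); (LS, 300); (MT, 250); (OC, 69)

Joins associate left-to-right: vehicles INNER JOIN pairs on vid gives 5 intermediate row(s).
Then LEFT JOIN `trips z` on grp_id: each of those 5 rows is kept; rows whose y.grp_id has no match in z get NULL for z's columns.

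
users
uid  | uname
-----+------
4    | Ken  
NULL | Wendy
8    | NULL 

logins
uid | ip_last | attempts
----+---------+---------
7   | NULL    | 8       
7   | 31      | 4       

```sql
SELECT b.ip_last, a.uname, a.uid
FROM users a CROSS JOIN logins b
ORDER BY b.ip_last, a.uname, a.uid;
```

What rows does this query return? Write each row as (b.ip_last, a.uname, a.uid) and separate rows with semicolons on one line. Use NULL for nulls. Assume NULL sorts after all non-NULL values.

(31, Ken, 4); (31, Wendy, NULL); (31, NULL, 8); (NULL, Ken, 4); (NULL, Wendy, NULL); (NULL, NULL, 8)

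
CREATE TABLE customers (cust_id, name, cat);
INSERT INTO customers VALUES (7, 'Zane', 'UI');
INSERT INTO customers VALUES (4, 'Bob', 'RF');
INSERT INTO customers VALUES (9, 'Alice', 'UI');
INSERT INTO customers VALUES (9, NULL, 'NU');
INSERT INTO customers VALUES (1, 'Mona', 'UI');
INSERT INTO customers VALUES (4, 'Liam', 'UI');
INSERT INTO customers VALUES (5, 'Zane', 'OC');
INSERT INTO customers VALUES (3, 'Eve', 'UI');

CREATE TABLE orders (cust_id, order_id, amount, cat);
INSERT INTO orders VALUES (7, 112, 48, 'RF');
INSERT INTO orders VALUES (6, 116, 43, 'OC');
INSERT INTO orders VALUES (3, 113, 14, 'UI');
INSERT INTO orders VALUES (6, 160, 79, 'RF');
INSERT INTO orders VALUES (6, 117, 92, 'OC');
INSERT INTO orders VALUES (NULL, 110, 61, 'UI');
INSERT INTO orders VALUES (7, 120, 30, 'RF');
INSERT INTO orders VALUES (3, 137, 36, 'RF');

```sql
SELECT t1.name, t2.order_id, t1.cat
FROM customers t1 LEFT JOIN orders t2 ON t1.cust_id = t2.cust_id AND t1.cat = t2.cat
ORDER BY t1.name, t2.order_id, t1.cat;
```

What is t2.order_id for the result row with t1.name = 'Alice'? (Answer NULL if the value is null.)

NULL

LEFT JOIN keeps every row from `customers`; unmatched rows get NULL for `orders`'s columns.
Matching on t1.cust_id = t2.cust_id AND t1.cat = t2.cat. A NULL in a compared column never satisfies the condition.
- t1 row (cust_id=7, cat=UI): no match → kept, t2 columns NULL.
- t1 row (cust_id=4, cat=RF): no match → kept, t2 columns NULL.
- t1 row (cust_id=9, cat=UI): no match → kept, t2 columns NULL.
- t1 row (cust_id=9, cat=NU): no match → kept, t2 columns NULL.
- t1 row (cust_id=1, cat=UI): no match → kept, t2 columns NULL.
- t1 row (cust_id=4, cat=UI): no match → kept, t2 columns NULL.
- t1 row (cust_id=5, cat=OC): no match → kept, t2 columns NULL.
- t1 row (cust_id=3, cat=UI): matches 1 t2 row(s) → 1 output row(s).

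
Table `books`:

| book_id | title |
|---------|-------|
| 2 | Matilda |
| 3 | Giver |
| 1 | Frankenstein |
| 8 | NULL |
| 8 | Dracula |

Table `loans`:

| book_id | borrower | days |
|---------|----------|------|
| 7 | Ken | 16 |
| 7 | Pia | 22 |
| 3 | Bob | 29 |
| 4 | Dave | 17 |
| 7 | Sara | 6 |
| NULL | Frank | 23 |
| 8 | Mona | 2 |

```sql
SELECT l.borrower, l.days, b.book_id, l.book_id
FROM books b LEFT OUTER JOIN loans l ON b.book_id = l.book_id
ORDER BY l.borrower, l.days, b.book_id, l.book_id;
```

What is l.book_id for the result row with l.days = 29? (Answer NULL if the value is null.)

LEFT JOIN keeps every row from `books`; unmatched rows get NULL for `loans`'s columns.
Matching on b.book_id = l.book_id. A NULL in a compared column never satisfies the condition.
- b row (book_id=2): no match → kept, l columns NULL.
- b row (book_id=3): matches 1 l row(s) → 1 output row(s).
- b row (book_id=1): no match → kept, l columns NULL.
- b row (book_id=8): matches 1 l row(s) → 1 output row(s).
- b row (book_id=8): matches 1 l row(s) → 1 output row(s).

3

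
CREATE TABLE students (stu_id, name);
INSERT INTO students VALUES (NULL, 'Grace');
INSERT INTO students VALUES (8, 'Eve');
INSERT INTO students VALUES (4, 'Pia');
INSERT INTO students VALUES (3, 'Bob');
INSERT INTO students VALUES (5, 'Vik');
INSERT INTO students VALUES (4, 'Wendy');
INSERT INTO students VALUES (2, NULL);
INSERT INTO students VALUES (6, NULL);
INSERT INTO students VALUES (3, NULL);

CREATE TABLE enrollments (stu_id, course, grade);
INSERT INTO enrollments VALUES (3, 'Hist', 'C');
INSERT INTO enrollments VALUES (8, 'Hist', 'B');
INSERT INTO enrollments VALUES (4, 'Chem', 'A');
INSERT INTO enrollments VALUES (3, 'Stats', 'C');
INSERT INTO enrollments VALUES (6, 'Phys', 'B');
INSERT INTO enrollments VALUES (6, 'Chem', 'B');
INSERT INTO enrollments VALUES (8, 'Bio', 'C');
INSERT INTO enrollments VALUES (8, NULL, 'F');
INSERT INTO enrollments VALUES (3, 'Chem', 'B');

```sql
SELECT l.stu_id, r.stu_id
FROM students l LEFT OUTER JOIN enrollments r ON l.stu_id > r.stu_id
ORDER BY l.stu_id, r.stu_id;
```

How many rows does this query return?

LEFT JOIN keeps every row from `students`; unmatched rows get NULL for `enrollments`'s columns.
Matching on l.stu_id > r.stu_id. A NULL in a compared column never satisfies the condition.
- l row (stu_id=NULL): no match → kept, r columns NULL.
- l row (stu_id=8): matches 6 r row(s) → 6 output row(s).
- l row (stu_id=4): matches 3 r row(s) → 3 output row(s).
- l row (stu_id=3): no match → kept, r columns NULL.
- l row (stu_id=5): matches 4 r row(s) → 4 output row(s).
- l row (stu_id=4): matches 3 r row(s) → 3 output row(s).
- l row (stu_id=2): no match → kept, r columns NULL.
- l row (stu_id=6): matches 4 r row(s) → 4 output row(s).
- l row (stu_id=3): no match → kept, r columns NULL.
Total: 20 matched + 4 padded = 24 rows.

24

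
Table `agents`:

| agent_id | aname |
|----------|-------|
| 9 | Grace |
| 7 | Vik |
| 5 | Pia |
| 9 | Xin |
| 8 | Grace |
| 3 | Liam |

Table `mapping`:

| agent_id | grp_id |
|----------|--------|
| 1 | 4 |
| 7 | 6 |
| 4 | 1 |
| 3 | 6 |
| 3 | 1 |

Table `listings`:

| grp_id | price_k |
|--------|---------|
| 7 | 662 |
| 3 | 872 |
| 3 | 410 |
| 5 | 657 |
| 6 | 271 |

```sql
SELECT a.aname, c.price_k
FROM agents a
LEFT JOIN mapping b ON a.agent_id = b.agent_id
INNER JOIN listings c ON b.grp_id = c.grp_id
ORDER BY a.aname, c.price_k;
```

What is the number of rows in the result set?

Step 1 — a LEFT JOIN b on agent_id → 7 row(s).
Then INNER JOIN `listings c` on grp_id: keep only rows whose b.grp_id appears in c.
Result: 2 row(s).

2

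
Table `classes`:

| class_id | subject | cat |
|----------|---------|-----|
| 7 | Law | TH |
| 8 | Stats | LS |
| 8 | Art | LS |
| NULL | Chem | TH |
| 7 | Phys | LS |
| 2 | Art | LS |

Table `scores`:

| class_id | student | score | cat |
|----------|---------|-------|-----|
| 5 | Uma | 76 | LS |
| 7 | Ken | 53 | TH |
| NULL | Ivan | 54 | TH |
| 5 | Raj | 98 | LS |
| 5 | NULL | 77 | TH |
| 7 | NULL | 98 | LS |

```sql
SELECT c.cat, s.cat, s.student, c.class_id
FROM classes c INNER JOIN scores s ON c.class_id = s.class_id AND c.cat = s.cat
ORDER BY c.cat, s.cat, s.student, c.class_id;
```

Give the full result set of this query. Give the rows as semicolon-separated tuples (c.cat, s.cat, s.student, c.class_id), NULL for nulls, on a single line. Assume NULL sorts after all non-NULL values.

INNER JOIN keeps only pairs where the ON condition holds.
Matching on c.class_id = s.class_id AND c.cat = s.cat. A NULL in a compared column never satisfies the condition.
- class_id=7, cat=TH: 1 matching s row(s), so 1 row(s) emitted.
- class_id=8, cat=LS: no matching s row, dropped.
- class_id=8, cat=LS: no matching s row, dropped.
- class_id=NULL, cat=TH: no matching s row, dropped.
- class_id=7, cat=LS: 1 matching s row(s), so 1 row(s) emitted.
- class_id=2, cat=LS: no matching s row, dropped.
After projecting and ordering:
c.cat | s.cat | s.student | c.class_id
LS | LS | NULL | 7
TH | TH | Ken | 7

(LS, LS, NULL, 7); (TH, TH, Ken, 7)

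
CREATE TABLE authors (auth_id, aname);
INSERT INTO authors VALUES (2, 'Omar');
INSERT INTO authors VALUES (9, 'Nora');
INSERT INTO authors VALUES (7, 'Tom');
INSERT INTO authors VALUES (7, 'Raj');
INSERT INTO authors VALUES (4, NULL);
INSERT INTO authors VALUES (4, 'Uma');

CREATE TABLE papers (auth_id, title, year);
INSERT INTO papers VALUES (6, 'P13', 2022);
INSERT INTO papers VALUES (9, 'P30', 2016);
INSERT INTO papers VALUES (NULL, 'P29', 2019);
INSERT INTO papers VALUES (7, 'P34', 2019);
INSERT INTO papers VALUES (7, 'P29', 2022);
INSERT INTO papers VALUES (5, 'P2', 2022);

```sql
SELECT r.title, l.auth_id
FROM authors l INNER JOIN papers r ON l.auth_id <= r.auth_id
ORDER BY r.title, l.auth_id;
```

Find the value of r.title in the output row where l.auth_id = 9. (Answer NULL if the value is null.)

P30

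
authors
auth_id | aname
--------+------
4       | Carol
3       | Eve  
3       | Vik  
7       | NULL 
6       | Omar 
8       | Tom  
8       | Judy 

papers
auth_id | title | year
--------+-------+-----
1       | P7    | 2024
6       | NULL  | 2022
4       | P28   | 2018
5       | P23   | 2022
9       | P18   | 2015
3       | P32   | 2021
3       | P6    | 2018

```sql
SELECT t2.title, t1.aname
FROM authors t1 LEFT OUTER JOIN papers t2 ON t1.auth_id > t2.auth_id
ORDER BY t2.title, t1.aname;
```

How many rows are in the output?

LEFT JOIN keeps every row from `authors`; unmatched rows get NULL for `papers`'s columns.
Matching on t1.auth_id > t2.auth_id.
- auth_id=4: 3 matching t2 row(s), so 3 row(s) emitted.
- auth_id=3: 1 matching t2 row(s), so 1 row(s) emitted.
- auth_id=3: 1 matching t2 row(s), so 1 row(s) emitted.
- auth_id=7: 6 matching t2 row(s), so 6 row(s) emitted.
- auth_id=6: 5 matching t2 row(s), so 5 row(s) emitted.
- auth_id=8: 6 matching t2 row(s), so 6 row(s) emitted.
- auth_id=8: 6 matching t2 row(s), so 6 row(s) emitted.
Total: 28 rows.

28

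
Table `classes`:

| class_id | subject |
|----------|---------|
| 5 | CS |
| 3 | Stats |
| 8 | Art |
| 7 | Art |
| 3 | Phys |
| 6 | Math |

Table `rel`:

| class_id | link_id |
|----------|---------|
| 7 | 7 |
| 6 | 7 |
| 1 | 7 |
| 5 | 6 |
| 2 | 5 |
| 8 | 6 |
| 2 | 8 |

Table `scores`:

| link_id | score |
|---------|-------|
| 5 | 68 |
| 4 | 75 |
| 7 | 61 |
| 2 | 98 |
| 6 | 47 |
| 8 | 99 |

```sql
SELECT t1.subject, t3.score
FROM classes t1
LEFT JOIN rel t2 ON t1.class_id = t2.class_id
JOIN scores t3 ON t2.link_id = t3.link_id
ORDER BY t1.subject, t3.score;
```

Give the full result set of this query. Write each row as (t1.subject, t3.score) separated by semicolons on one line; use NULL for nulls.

(Art, 47); (Art, 61); (CS, 47); (Math, 61)

Evaluate left to right. First `classes t1 LEFT JOIN rel t2` on class_id: 6 row(s).
Then INNER JOIN `scores t3` on link_id: keep only rows whose t2.link_id appears in t3.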